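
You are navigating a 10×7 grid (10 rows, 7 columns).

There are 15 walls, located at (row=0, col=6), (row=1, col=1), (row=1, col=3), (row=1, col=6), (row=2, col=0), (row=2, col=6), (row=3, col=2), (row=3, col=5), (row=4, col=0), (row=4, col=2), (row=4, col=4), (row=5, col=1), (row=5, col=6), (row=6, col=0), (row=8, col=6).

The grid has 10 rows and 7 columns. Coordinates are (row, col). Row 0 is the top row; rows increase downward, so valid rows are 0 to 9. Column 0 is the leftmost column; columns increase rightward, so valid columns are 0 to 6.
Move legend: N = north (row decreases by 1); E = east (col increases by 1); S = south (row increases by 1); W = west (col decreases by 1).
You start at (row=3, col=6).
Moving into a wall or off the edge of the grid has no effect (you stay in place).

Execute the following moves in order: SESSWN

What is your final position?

Start: (row=3, col=6)
  S (south): (row=3, col=6) -> (row=4, col=6)
  E (east): blocked, stay at (row=4, col=6)
  S (south): blocked, stay at (row=4, col=6)
  S (south): blocked, stay at (row=4, col=6)
  W (west): (row=4, col=6) -> (row=4, col=5)
  N (north): blocked, stay at (row=4, col=5)
Final: (row=4, col=5)

Answer: Final position: (row=4, col=5)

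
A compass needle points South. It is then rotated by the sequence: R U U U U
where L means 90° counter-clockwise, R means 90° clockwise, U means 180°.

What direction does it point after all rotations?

Start: South
  R (right (90° clockwise)) -> West
  U (U-turn (180°)) -> East
  U (U-turn (180°)) -> West
  U (U-turn (180°)) -> East
  U (U-turn (180°)) -> West
Final: West

Answer: Final heading: West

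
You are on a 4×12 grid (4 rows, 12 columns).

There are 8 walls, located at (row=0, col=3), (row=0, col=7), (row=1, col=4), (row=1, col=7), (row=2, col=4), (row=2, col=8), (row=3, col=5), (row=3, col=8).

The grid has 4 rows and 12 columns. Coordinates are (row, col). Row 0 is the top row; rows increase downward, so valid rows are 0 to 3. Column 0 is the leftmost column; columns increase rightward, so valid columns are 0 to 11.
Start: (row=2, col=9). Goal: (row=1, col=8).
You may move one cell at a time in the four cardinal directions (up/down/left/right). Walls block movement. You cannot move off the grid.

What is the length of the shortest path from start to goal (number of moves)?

Answer: Shortest path length: 2

Derivation:
BFS from (row=2, col=9) until reaching (row=1, col=8):
  Distance 0: (row=2, col=9)
  Distance 1: (row=1, col=9), (row=2, col=10), (row=3, col=9)
  Distance 2: (row=0, col=9), (row=1, col=8), (row=1, col=10), (row=2, col=11), (row=3, col=10)  <- goal reached here
One shortest path (2 moves): (row=2, col=9) -> (row=1, col=9) -> (row=1, col=8)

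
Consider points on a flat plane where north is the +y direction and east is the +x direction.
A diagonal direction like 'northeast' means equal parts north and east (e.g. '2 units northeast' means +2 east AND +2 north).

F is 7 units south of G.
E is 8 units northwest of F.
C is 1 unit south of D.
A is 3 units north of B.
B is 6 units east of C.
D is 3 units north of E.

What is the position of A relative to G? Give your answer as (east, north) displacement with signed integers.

Place G at the origin (east=0, north=0).
  F is 7 units south of G: delta (east=+0, north=-7); F at (east=0, north=-7).
  E is 8 units northwest of F: delta (east=-8, north=+8); E at (east=-8, north=1).
  D is 3 units north of E: delta (east=+0, north=+3); D at (east=-8, north=4).
  C is 1 unit south of D: delta (east=+0, north=-1); C at (east=-8, north=3).
  B is 6 units east of C: delta (east=+6, north=+0); B at (east=-2, north=3).
  A is 3 units north of B: delta (east=+0, north=+3); A at (east=-2, north=6).
Therefore A relative to G: (east=-2, north=6).

Answer: A is at (east=-2, north=6) relative to G.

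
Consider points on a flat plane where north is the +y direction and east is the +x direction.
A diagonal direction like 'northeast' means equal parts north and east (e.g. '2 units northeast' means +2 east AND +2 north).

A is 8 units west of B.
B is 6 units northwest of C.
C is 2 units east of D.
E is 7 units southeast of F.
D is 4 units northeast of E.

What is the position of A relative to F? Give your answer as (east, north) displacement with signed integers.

Answer: A is at (east=-1, north=3) relative to F.

Derivation:
Place F at the origin (east=0, north=0).
  E is 7 units southeast of F: delta (east=+7, north=-7); E at (east=7, north=-7).
  D is 4 units northeast of E: delta (east=+4, north=+4); D at (east=11, north=-3).
  C is 2 units east of D: delta (east=+2, north=+0); C at (east=13, north=-3).
  B is 6 units northwest of C: delta (east=-6, north=+6); B at (east=7, north=3).
  A is 8 units west of B: delta (east=-8, north=+0); A at (east=-1, north=3).
Therefore A relative to F: (east=-1, north=3).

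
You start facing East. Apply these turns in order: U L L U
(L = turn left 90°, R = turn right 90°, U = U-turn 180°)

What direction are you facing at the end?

Start: East
  U (U-turn (180°)) -> West
  L (left (90° counter-clockwise)) -> South
  L (left (90° counter-clockwise)) -> East
  U (U-turn (180°)) -> West
Final: West

Answer: Final heading: West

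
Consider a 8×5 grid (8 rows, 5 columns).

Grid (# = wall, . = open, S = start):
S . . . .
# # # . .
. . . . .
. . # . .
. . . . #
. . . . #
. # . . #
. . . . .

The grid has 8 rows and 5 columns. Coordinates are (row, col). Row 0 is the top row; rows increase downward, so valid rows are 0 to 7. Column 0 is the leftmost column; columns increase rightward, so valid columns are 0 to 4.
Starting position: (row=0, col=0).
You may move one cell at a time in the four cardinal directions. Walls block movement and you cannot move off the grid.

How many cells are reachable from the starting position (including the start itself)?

Answer: Reachable cells: 32

Derivation:
BFS flood-fill from (row=0, col=0):
  Distance 0: (row=0, col=0)
  Distance 1: (row=0, col=1)
  Distance 2: (row=0, col=2)
  Distance 3: (row=0, col=3)
  Distance 4: (row=0, col=4), (row=1, col=3)
  Distance 5: (row=1, col=4), (row=2, col=3)
  Distance 6: (row=2, col=2), (row=2, col=4), (row=3, col=3)
  Distance 7: (row=2, col=1), (row=3, col=4), (row=4, col=3)
  Distance 8: (row=2, col=0), (row=3, col=1), (row=4, col=2), (row=5, col=3)
  Distance 9: (row=3, col=0), (row=4, col=1), (row=5, col=2), (row=6, col=3)
  Distance 10: (row=4, col=0), (row=5, col=1), (row=6, col=2), (row=7, col=3)
  Distance 11: (row=5, col=0), (row=7, col=2), (row=7, col=4)
  Distance 12: (row=6, col=0), (row=7, col=1)
  Distance 13: (row=7, col=0)
Total reachable: 32 (grid has 32 open cells total)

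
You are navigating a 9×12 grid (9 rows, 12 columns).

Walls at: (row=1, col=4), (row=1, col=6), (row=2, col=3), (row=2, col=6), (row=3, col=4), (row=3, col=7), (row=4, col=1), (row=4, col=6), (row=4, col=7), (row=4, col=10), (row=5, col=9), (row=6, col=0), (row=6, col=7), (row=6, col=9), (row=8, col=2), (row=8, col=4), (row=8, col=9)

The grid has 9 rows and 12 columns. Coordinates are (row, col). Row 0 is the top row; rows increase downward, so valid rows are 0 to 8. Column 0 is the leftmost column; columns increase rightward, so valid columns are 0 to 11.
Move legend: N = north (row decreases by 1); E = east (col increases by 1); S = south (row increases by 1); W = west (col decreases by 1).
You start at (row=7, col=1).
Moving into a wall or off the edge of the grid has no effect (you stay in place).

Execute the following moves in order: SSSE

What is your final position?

Start: (row=7, col=1)
  S (south): (row=7, col=1) -> (row=8, col=1)
  S (south): blocked, stay at (row=8, col=1)
  S (south): blocked, stay at (row=8, col=1)
  E (east): blocked, stay at (row=8, col=1)
Final: (row=8, col=1)

Answer: Final position: (row=8, col=1)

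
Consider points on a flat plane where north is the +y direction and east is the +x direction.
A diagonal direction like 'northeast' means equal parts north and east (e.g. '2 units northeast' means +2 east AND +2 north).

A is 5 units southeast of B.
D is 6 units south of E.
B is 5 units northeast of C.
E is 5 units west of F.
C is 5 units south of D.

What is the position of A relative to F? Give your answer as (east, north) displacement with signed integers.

Place F at the origin (east=0, north=0).
  E is 5 units west of F: delta (east=-5, north=+0); E at (east=-5, north=0).
  D is 6 units south of E: delta (east=+0, north=-6); D at (east=-5, north=-6).
  C is 5 units south of D: delta (east=+0, north=-5); C at (east=-5, north=-11).
  B is 5 units northeast of C: delta (east=+5, north=+5); B at (east=0, north=-6).
  A is 5 units southeast of B: delta (east=+5, north=-5); A at (east=5, north=-11).
Therefore A relative to F: (east=5, north=-11).

Answer: A is at (east=5, north=-11) relative to F.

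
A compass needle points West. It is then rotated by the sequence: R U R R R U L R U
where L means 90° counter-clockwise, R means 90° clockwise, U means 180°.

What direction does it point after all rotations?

Start: West
  R (right (90° clockwise)) -> North
  U (U-turn (180°)) -> South
  R (right (90° clockwise)) -> West
  R (right (90° clockwise)) -> North
  R (right (90° clockwise)) -> East
  U (U-turn (180°)) -> West
  L (left (90° counter-clockwise)) -> South
  R (right (90° clockwise)) -> West
  U (U-turn (180°)) -> East
Final: East

Answer: Final heading: East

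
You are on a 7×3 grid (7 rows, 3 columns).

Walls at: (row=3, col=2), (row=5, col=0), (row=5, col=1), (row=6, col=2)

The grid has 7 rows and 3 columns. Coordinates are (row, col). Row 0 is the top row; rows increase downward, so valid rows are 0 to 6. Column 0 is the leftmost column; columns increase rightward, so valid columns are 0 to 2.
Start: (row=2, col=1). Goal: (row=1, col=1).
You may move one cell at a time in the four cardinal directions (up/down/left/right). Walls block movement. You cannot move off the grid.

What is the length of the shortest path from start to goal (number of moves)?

Answer: Shortest path length: 1

Derivation:
BFS from (row=2, col=1) until reaching (row=1, col=1):
  Distance 0: (row=2, col=1)
  Distance 1: (row=1, col=1), (row=2, col=0), (row=2, col=2), (row=3, col=1)  <- goal reached here
One shortest path (1 moves): (row=2, col=1) -> (row=1, col=1)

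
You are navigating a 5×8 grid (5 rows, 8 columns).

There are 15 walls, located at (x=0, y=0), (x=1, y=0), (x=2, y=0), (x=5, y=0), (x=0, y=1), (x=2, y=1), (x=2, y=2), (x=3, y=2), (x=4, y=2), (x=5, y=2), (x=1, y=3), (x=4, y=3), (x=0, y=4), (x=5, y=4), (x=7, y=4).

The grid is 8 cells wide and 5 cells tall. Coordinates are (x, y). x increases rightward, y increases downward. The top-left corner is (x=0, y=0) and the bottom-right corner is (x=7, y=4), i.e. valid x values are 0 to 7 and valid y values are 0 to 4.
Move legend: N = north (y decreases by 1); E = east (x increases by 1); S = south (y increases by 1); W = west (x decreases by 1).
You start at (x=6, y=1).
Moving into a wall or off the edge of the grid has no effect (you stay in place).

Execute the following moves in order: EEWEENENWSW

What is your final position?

Answer: Final position: (x=5, y=1)

Derivation:
Start: (x=6, y=1)
  E (east): (x=6, y=1) -> (x=7, y=1)
  E (east): blocked, stay at (x=7, y=1)
  W (west): (x=7, y=1) -> (x=6, y=1)
  E (east): (x=6, y=1) -> (x=7, y=1)
  E (east): blocked, stay at (x=7, y=1)
  N (north): (x=7, y=1) -> (x=7, y=0)
  E (east): blocked, stay at (x=7, y=0)
  N (north): blocked, stay at (x=7, y=0)
  W (west): (x=7, y=0) -> (x=6, y=0)
  S (south): (x=6, y=0) -> (x=6, y=1)
  W (west): (x=6, y=1) -> (x=5, y=1)
Final: (x=5, y=1)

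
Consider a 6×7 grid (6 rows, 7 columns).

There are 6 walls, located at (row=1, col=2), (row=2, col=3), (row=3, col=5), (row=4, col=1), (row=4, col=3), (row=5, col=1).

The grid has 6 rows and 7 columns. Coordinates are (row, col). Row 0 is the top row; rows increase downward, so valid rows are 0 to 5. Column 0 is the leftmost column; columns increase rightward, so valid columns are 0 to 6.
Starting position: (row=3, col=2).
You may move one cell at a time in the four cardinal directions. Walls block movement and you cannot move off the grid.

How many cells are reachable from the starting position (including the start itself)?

Answer: Reachable cells: 36

Derivation:
BFS flood-fill from (row=3, col=2):
  Distance 0: (row=3, col=2)
  Distance 1: (row=2, col=2), (row=3, col=1), (row=3, col=3), (row=4, col=2)
  Distance 2: (row=2, col=1), (row=3, col=0), (row=3, col=4), (row=5, col=2)
  Distance 3: (row=1, col=1), (row=2, col=0), (row=2, col=4), (row=4, col=0), (row=4, col=4), (row=5, col=3)
  Distance 4: (row=0, col=1), (row=1, col=0), (row=1, col=4), (row=2, col=5), (row=4, col=5), (row=5, col=0), (row=5, col=4)
  Distance 5: (row=0, col=0), (row=0, col=2), (row=0, col=4), (row=1, col=3), (row=1, col=5), (row=2, col=6), (row=4, col=6), (row=5, col=5)
  Distance 6: (row=0, col=3), (row=0, col=5), (row=1, col=6), (row=3, col=6), (row=5, col=6)
  Distance 7: (row=0, col=6)
Total reachable: 36 (grid has 36 open cells total)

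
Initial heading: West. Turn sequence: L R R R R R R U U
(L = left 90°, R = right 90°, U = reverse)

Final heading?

Answer: Final heading: North

Derivation:
Start: West
  L (left (90° counter-clockwise)) -> South
  R (right (90° clockwise)) -> West
  R (right (90° clockwise)) -> North
  R (right (90° clockwise)) -> East
  R (right (90° clockwise)) -> South
  R (right (90° clockwise)) -> West
  R (right (90° clockwise)) -> North
  U (U-turn (180°)) -> South
  U (U-turn (180°)) -> North
Final: North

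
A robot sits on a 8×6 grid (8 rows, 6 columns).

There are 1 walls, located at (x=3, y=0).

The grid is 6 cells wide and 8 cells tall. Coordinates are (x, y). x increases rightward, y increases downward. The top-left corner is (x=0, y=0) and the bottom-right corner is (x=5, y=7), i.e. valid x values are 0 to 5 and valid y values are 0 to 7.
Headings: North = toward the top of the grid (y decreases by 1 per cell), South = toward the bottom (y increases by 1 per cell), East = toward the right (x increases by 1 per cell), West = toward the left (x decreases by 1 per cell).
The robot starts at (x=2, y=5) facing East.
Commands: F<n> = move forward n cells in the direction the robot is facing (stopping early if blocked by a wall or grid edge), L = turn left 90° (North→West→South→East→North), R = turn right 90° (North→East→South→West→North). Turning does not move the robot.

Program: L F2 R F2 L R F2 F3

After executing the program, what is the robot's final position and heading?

Start: (x=2, y=5), facing East
  L: turn left, now facing North
  F2: move forward 2, now at (x=2, y=3)
  R: turn right, now facing East
  F2: move forward 2, now at (x=4, y=3)
  L: turn left, now facing North
  R: turn right, now facing East
  F2: move forward 1/2 (blocked), now at (x=5, y=3)
  F3: move forward 0/3 (blocked), now at (x=5, y=3)
Final: (x=5, y=3), facing East

Answer: Final position: (x=5, y=3), facing East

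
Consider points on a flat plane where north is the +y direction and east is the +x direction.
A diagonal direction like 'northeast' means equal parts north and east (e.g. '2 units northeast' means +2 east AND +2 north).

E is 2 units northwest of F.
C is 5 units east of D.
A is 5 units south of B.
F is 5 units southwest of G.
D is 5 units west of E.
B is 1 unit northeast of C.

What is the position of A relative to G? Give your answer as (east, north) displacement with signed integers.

Answer: A is at (east=-6, north=-7) relative to G.

Derivation:
Place G at the origin (east=0, north=0).
  F is 5 units southwest of G: delta (east=-5, north=-5); F at (east=-5, north=-5).
  E is 2 units northwest of F: delta (east=-2, north=+2); E at (east=-7, north=-3).
  D is 5 units west of E: delta (east=-5, north=+0); D at (east=-12, north=-3).
  C is 5 units east of D: delta (east=+5, north=+0); C at (east=-7, north=-3).
  B is 1 unit northeast of C: delta (east=+1, north=+1); B at (east=-6, north=-2).
  A is 5 units south of B: delta (east=+0, north=-5); A at (east=-6, north=-7).
Therefore A relative to G: (east=-6, north=-7).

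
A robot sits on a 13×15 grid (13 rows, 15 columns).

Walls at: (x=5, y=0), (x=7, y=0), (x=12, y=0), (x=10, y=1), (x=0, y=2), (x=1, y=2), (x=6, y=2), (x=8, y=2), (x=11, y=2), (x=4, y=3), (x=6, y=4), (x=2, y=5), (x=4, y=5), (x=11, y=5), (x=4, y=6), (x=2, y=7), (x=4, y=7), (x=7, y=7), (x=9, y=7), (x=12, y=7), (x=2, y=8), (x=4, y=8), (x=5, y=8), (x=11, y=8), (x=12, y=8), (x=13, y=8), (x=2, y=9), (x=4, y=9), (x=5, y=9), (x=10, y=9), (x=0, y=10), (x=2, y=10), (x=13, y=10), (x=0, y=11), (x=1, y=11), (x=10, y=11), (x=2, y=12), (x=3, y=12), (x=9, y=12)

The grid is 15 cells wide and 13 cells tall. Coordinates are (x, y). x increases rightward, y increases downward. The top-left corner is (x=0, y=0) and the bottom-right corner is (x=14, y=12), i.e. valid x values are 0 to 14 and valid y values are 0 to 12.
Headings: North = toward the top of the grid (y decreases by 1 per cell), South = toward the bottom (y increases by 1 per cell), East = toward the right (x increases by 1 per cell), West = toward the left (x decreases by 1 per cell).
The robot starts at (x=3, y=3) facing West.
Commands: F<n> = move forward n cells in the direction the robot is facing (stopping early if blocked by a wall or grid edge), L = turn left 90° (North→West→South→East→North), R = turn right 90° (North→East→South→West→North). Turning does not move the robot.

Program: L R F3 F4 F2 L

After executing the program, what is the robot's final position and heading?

Answer: Final position: (x=0, y=3), facing South

Derivation:
Start: (x=3, y=3), facing West
  L: turn left, now facing South
  R: turn right, now facing West
  F3: move forward 3, now at (x=0, y=3)
  F4: move forward 0/4 (blocked), now at (x=0, y=3)
  F2: move forward 0/2 (blocked), now at (x=0, y=3)
  L: turn left, now facing South
Final: (x=0, y=3), facing South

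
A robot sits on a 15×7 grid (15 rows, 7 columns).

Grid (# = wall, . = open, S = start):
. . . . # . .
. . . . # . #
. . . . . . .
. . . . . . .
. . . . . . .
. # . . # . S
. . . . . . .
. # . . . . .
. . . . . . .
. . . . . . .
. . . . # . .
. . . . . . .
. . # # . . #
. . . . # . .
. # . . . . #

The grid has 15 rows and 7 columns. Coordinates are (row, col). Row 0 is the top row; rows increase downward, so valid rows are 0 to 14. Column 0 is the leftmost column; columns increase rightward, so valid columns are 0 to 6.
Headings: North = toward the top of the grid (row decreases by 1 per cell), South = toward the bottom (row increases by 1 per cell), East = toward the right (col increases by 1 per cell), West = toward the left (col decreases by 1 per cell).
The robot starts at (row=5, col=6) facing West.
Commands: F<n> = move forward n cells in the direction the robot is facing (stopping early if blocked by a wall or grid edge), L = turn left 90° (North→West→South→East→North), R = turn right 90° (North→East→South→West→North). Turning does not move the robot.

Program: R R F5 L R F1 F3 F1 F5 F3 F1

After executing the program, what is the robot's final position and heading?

Answer: Final position: (row=5, col=6), facing East

Derivation:
Start: (row=5, col=6), facing West
  R: turn right, now facing North
  R: turn right, now facing East
  F5: move forward 0/5 (blocked), now at (row=5, col=6)
  L: turn left, now facing North
  R: turn right, now facing East
  F1: move forward 0/1 (blocked), now at (row=5, col=6)
  F3: move forward 0/3 (blocked), now at (row=5, col=6)
  F1: move forward 0/1 (blocked), now at (row=5, col=6)
  F5: move forward 0/5 (blocked), now at (row=5, col=6)
  F3: move forward 0/3 (blocked), now at (row=5, col=6)
  F1: move forward 0/1 (blocked), now at (row=5, col=6)
Final: (row=5, col=6), facing East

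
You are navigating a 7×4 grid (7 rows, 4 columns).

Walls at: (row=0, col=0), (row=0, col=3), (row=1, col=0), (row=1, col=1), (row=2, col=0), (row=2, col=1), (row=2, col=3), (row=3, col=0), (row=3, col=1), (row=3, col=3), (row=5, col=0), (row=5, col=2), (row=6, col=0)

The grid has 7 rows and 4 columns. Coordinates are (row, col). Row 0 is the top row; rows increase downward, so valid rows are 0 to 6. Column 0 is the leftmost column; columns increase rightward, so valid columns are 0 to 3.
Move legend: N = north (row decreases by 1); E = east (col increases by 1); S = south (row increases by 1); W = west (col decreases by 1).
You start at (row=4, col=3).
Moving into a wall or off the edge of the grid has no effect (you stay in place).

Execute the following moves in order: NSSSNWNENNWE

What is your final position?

Answer: Final position: (row=4, col=3)

Derivation:
Start: (row=4, col=3)
  N (north): blocked, stay at (row=4, col=3)
  S (south): (row=4, col=3) -> (row=5, col=3)
  S (south): (row=5, col=3) -> (row=6, col=3)
  S (south): blocked, stay at (row=6, col=3)
  N (north): (row=6, col=3) -> (row=5, col=3)
  W (west): blocked, stay at (row=5, col=3)
  N (north): (row=5, col=3) -> (row=4, col=3)
  E (east): blocked, stay at (row=4, col=3)
  N (north): blocked, stay at (row=4, col=3)
  N (north): blocked, stay at (row=4, col=3)
  W (west): (row=4, col=3) -> (row=4, col=2)
  E (east): (row=4, col=2) -> (row=4, col=3)
Final: (row=4, col=3)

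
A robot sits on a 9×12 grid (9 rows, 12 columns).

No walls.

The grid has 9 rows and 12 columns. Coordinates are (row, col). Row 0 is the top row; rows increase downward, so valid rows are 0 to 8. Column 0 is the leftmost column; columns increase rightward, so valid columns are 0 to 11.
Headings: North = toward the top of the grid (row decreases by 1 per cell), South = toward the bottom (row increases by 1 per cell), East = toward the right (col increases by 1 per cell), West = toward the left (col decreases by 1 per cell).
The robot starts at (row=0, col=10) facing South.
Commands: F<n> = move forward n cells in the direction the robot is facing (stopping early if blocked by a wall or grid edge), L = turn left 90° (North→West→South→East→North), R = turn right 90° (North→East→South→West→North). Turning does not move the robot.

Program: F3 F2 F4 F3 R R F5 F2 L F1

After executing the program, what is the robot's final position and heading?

Start: (row=0, col=10), facing South
  F3: move forward 3, now at (row=3, col=10)
  F2: move forward 2, now at (row=5, col=10)
  F4: move forward 3/4 (blocked), now at (row=8, col=10)
  F3: move forward 0/3 (blocked), now at (row=8, col=10)
  R: turn right, now facing West
  R: turn right, now facing North
  F5: move forward 5, now at (row=3, col=10)
  F2: move forward 2, now at (row=1, col=10)
  L: turn left, now facing West
  F1: move forward 1, now at (row=1, col=9)
Final: (row=1, col=9), facing West

Answer: Final position: (row=1, col=9), facing West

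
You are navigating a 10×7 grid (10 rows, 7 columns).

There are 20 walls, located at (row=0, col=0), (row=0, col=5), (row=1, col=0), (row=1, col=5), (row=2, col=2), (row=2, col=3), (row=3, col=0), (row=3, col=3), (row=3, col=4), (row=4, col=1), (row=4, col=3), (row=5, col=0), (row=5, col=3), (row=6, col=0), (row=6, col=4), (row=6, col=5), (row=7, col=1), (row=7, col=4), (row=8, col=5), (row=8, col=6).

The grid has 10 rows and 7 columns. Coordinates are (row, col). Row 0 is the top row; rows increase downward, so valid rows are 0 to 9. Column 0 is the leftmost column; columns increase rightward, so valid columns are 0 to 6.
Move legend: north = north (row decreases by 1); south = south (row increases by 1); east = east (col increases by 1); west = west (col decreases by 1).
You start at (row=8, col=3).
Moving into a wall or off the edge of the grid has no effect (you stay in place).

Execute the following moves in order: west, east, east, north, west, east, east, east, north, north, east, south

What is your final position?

Start: (row=8, col=3)
  west (west): (row=8, col=3) -> (row=8, col=2)
  east (east): (row=8, col=2) -> (row=8, col=3)
  east (east): (row=8, col=3) -> (row=8, col=4)
  north (north): blocked, stay at (row=8, col=4)
  west (west): (row=8, col=4) -> (row=8, col=3)
  east (east): (row=8, col=3) -> (row=8, col=4)
  east (east): blocked, stay at (row=8, col=4)
  east (east): blocked, stay at (row=8, col=4)
  north (north): blocked, stay at (row=8, col=4)
  north (north): blocked, stay at (row=8, col=4)
  east (east): blocked, stay at (row=8, col=4)
  south (south): (row=8, col=4) -> (row=9, col=4)
Final: (row=9, col=4)

Answer: Final position: (row=9, col=4)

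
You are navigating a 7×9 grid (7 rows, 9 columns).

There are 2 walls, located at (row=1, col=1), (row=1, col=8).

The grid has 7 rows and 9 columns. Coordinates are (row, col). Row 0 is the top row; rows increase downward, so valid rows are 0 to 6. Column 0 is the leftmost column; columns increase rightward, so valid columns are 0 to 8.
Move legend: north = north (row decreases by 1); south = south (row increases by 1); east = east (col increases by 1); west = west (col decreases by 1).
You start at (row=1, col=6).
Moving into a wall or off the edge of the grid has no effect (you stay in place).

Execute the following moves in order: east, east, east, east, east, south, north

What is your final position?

Start: (row=1, col=6)
  east (east): (row=1, col=6) -> (row=1, col=7)
  [×4]east (east): blocked, stay at (row=1, col=7)
  south (south): (row=1, col=7) -> (row=2, col=7)
  north (north): (row=2, col=7) -> (row=1, col=7)
Final: (row=1, col=7)

Answer: Final position: (row=1, col=7)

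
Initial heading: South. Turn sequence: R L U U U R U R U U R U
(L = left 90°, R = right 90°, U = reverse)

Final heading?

Start: South
  R (right (90° clockwise)) -> West
  L (left (90° counter-clockwise)) -> South
  U (U-turn (180°)) -> North
  U (U-turn (180°)) -> South
  U (U-turn (180°)) -> North
  R (right (90° clockwise)) -> East
  U (U-turn (180°)) -> West
  R (right (90° clockwise)) -> North
  U (U-turn (180°)) -> South
  U (U-turn (180°)) -> North
  R (right (90° clockwise)) -> East
  U (U-turn (180°)) -> West
Final: West

Answer: Final heading: West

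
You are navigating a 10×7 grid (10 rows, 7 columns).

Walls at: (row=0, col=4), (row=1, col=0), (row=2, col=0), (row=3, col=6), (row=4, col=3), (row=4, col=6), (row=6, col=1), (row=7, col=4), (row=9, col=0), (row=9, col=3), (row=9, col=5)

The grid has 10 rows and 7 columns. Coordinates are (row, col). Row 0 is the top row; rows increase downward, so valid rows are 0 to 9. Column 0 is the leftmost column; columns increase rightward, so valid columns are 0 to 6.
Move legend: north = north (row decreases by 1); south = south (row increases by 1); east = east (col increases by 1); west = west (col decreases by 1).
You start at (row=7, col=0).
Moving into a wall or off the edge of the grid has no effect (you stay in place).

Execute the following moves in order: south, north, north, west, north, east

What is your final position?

Answer: Final position: (row=5, col=1)

Derivation:
Start: (row=7, col=0)
  south (south): (row=7, col=0) -> (row=8, col=0)
  north (north): (row=8, col=0) -> (row=7, col=0)
  north (north): (row=7, col=0) -> (row=6, col=0)
  west (west): blocked, stay at (row=6, col=0)
  north (north): (row=6, col=0) -> (row=5, col=0)
  east (east): (row=5, col=0) -> (row=5, col=1)
Final: (row=5, col=1)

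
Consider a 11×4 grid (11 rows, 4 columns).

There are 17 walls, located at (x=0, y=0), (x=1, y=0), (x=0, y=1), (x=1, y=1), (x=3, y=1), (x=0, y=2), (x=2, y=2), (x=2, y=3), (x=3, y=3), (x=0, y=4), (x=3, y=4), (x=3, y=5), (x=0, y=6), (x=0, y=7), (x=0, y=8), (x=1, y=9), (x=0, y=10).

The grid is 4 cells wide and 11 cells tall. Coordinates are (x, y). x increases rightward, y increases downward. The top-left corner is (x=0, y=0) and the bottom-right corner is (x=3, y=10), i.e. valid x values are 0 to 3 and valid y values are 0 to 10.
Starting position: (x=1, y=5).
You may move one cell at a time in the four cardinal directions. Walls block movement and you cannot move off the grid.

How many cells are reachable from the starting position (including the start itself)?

Answer: Reachable cells: 22

Derivation:
BFS flood-fill from (x=1, y=5):
  Distance 0: (x=1, y=5)
  Distance 1: (x=1, y=4), (x=0, y=5), (x=2, y=5), (x=1, y=6)
  Distance 2: (x=1, y=3), (x=2, y=4), (x=2, y=6), (x=1, y=7)
  Distance 3: (x=1, y=2), (x=0, y=3), (x=3, y=6), (x=2, y=7), (x=1, y=8)
  Distance 4: (x=3, y=7), (x=2, y=8)
  Distance 5: (x=3, y=8), (x=2, y=9)
  Distance 6: (x=3, y=9), (x=2, y=10)
  Distance 7: (x=1, y=10), (x=3, y=10)
Total reachable: 22 (grid has 27 open cells total)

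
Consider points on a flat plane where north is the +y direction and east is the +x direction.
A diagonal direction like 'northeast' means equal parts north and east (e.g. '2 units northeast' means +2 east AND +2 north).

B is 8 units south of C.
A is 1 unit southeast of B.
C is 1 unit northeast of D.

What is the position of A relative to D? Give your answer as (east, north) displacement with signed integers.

Place D at the origin (east=0, north=0).
  C is 1 unit northeast of D: delta (east=+1, north=+1); C at (east=1, north=1).
  B is 8 units south of C: delta (east=+0, north=-8); B at (east=1, north=-7).
  A is 1 unit southeast of B: delta (east=+1, north=-1); A at (east=2, north=-8).
Therefore A relative to D: (east=2, north=-8).

Answer: A is at (east=2, north=-8) relative to D.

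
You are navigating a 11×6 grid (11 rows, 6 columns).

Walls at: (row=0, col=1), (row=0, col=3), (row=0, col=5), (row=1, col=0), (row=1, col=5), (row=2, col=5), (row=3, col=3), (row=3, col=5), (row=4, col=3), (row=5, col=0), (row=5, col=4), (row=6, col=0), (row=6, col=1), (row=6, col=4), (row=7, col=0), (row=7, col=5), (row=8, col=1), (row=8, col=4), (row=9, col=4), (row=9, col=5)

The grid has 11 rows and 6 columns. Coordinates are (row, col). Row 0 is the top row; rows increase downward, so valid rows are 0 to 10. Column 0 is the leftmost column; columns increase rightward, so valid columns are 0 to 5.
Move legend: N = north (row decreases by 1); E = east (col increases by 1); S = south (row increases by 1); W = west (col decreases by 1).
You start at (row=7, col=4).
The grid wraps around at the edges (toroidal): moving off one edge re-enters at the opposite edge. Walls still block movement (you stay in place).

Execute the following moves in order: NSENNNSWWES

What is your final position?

Start: (row=7, col=4)
  N (north): blocked, stay at (row=7, col=4)
  S (south): blocked, stay at (row=7, col=4)
  E (east): blocked, stay at (row=7, col=4)
  [×3]N (north): blocked, stay at (row=7, col=4)
  S (south): blocked, stay at (row=7, col=4)
  W (west): (row=7, col=4) -> (row=7, col=3)
  W (west): (row=7, col=3) -> (row=7, col=2)
  E (east): (row=7, col=2) -> (row=7, col=3)
  S (south): (row=7, col=3) -> (row=8, col=3)
Final: (row=8, col=3)

Answer: Final position: (row=8, col=3)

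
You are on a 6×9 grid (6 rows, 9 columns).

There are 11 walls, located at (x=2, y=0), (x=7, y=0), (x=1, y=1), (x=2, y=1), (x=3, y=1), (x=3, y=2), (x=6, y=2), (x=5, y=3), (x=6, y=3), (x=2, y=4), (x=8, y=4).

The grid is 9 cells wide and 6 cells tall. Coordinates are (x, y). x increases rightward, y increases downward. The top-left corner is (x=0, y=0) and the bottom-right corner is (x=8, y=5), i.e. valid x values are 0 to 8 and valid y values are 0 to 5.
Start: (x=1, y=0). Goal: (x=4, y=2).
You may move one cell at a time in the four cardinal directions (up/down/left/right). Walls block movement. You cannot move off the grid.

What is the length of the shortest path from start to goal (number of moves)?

BFS from (x=1, y=0) until reaching (x=4, y=2):
  Distance 0: (x=1, y=0)
  Distance 1: (x=0, y=0)
  Distance 2: (x=0, y=1)
  Distance 3: (x=0, y=2)
  Distance 4: (x=1, y=2), (x=0, y=3)
  Distance 5: (x=2, y=2), (x=1, y=3), (x=0, y=4)
  Distance 6: (x=2, y=3), (x=1, y=4), (x=0, y=5)
  Distance 7: (x=3, y=3), (x=1, y=5)
  Distance 8: (x=4, y=3), (x=3, y=4), (x=2, y=5)
  Distance 9: (x=4, y=2), (x=4, y=4), (x=3, y=5)  <- goal reached here
One shortest path (9 moves): (x=1, y=0) -> (x=0, y=0) -> (x=0, y=1) -> (x=0, y=2) -> (x=1, y=2) -> (x=2, y=2) -> (x=2, y=3) -> (x=3, y=3) -> (x=4, y=3) -> (x=4, y=2)

Answer: Shortest path length: 9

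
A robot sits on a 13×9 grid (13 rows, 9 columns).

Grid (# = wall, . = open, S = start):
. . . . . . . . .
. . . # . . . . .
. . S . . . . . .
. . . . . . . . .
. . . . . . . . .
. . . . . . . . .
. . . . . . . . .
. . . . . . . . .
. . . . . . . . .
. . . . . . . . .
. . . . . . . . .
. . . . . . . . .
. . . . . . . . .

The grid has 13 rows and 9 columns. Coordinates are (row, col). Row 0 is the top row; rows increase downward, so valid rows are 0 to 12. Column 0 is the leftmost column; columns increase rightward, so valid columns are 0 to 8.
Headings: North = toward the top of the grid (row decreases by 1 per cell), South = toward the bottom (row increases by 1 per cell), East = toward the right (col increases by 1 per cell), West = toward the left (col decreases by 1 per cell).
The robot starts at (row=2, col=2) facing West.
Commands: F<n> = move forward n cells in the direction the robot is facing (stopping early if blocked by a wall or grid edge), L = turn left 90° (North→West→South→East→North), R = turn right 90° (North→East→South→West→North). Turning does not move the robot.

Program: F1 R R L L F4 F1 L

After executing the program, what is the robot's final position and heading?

Start: (row=2, col=2), facing West
  F1: move forward 1, now at (row=2, col=1)
  R: turn right, now facing North
  R: turn right, now facing East
  L: turn left, now facing North
  L: turn left, now facing West
  F4: move forward 1/4 (blocked), now at (row=2, col=0)
  F1: move forward 0/1 (blocked), now at (row=2, col=0)
  L: turn left, now facing South
Final: (row=2, col=0), facing South

Answer: Final position: (row=2, col=0), facing South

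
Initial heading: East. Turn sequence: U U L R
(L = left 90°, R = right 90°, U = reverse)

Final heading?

Answer: Final heading: East

Derivation:
Start: East
  U (U-turn (180°)) -> West
  U (U-turn (180°)) -> East
  L (left (90° counter-clockwise)) -> North
  R (right (90° clockwise)) -> East
Final: East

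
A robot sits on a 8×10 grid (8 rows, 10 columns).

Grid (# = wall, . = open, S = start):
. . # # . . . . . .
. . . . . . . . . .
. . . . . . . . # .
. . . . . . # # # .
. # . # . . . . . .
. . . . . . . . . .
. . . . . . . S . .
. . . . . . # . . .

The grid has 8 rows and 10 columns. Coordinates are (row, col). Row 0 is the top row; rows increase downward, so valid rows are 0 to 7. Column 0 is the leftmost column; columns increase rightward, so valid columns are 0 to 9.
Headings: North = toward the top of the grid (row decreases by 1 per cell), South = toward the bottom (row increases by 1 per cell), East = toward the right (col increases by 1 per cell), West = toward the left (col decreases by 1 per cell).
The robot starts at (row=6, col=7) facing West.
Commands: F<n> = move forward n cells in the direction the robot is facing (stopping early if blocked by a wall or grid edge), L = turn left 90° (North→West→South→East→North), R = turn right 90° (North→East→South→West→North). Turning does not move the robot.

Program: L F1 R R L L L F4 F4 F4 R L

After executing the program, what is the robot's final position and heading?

Answer: Final position: (row=7, col=9), facing East

Derivation:
Start: (row=6, col=7), facing West
  L: turn left, now facing South
  F1: move forward 1, now at (row=7, col=7)
  R: turn right, now facing West
  R: turn right, now facing North
  L: turn left, now facing West
  L: turn left, now facing South
  L: turn left, now facing East
  F4: move forward 2/4 (blocked), now at (row=7, col=9)
  F4: move forward 0/4 (blocked), now at (row=7, col=9)
  F4: move forward 0/4 (blocked), now at (row=7, col=9)
  R: turn right, now facing South
  L: turn left, now facing East
Final: (row=7, col=9), facing East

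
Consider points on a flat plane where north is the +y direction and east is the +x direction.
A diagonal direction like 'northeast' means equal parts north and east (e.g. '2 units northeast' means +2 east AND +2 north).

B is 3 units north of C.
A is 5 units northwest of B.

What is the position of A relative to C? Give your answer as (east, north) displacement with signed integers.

Answer: A is at (east=-5, north=8) relative to C.

Derivation:
Place C at the origin (east=0, north=0).
  B is 3 units north of C: delta (east=+0, north=+3); B at (east=0, north=3).
  A is 5 units northwest of B: delta (east=-5, north=+5); A at (east=-5, north=8).
Therefore A relative to C: (east=-5, north=8).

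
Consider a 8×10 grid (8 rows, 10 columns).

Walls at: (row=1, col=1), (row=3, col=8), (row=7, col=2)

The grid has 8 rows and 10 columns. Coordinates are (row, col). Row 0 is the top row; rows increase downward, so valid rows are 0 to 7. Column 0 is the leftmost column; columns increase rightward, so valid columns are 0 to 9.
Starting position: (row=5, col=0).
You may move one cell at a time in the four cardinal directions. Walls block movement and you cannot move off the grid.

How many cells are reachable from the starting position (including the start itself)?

Answer: Reachable cells: 77

Derivation:
BFS flood-fill from (row=5, col=0):
  Distance 0: (row=5, col=0)
  Distance 1: (row=4, col=0), (row=5, col=1), (row=6, col=0)
  Distance 2: (row=3, col=0), (row=4, col=1), (row=5, col=2), (row=6, col=1), (row=7, col=0)
  Distance 3: (row=2, col=0), (row=3, col=1), (row=4, col=2), (row=5, col=3), (row=6, col=2), (row=7, col=1)
  Distance 4: (row=1, col=0), (row=2, col=1), (row=3, col=2), (row=4, col=3), (row=5, col=4), (row=6, col=3)
  Distance 5: (row=0, col=0), (row=2, col=2), (row=3, col=3), (row=4, col=4), (row=5, col=5), (row=6, col=4), (row=7, col=3)
  Distance 6: (row=0, col=1), (row=1, col=2), (row=2, col=3), (row=3, col=4), (row=4, col=5), (row=5, col=6), (row=6, col=5), (row=7, col=4)
  Distance 7: (row=0, col=2), (row=1, col=3), (row=2, col=4), (row=3, col=5), (row=4, col=6), (row=5, col=7), (row=6, col=6), (row=7, col=5)
  Distance 8: (row=0, col=3), (row=1, col=4), (row=2, col=5), (row=3, col=6), (row=4, col=7), (row=5, col=8), (row=6, col=7), (row=7, col=6)
  Distance 9: (row=0, col=4), (row=1, col=5), (row=2, col=6), (row=3, col=7), (row=4, col=8), (row=5, col=9), (row=6, col=8), (row=7, col=7)
  Distance 10: (row=0, col=5), (row=1, col=6), (row=2, col=7), (row=4, col=9), (row=6, col=9), (row=7, col=8)
  Distance 11: (row=0, col=6), (row=1, col=7), (row=2, col=8), (row=3, col=9), (row=7, col=9)
  Distance 12: (row=0, col=7), (row=1, col=8), (row=2, col=9)
  Distance 13: (row=0, col=8), (row=1, col=9)
  Distance 14: (row=0, col=9)
Total reachable: 77 (grid has 77 open cells total)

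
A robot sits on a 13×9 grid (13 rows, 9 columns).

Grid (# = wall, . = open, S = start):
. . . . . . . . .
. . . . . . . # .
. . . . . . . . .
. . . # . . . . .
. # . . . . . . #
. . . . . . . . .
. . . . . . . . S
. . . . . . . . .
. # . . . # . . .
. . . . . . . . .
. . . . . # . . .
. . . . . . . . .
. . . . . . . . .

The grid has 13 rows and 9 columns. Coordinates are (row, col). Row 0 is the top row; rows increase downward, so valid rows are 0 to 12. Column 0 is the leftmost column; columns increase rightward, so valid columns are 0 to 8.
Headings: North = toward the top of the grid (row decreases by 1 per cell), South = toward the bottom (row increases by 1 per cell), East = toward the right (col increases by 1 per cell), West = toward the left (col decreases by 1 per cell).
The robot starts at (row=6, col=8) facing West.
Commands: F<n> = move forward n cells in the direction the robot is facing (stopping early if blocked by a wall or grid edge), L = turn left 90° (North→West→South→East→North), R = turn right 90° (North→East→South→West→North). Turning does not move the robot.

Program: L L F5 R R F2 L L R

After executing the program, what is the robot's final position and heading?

Answer: Final position: (row=6, col=6), facing South

Derivation:
Start: (row=6, col=8), facing West
  L: turn left, now facing South
  L: turn left, now facing East
  F5: move forward 0/5 (blocked), now at (row=6, col=8)
  R: turn right, now facing South
  R: turn right, now facing West
  F2: move forward 2, now at (row=6, col=6)
  L: turn left, now facing South
  L: turn left, now facing East
  R: turn right, now facing South
Final: (row=6, col=6), facing South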